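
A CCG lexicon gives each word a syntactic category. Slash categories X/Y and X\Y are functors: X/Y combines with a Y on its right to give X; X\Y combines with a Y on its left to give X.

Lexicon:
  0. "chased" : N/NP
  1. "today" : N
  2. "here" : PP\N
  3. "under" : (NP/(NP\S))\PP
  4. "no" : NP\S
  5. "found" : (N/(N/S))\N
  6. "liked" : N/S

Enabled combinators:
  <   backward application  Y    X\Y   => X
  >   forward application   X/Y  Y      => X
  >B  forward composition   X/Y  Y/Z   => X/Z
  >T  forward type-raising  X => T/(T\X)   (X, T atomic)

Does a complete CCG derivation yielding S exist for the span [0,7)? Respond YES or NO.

NO

N/NP N PP\N (NP/(NP\S))\PP NP\S (N/(N/S))\N N/S
CKY chart[0,7] = {N, N/(N\N), NP/(NP\N), PP/(PP\N), S/(S\N)}; S ∉ chart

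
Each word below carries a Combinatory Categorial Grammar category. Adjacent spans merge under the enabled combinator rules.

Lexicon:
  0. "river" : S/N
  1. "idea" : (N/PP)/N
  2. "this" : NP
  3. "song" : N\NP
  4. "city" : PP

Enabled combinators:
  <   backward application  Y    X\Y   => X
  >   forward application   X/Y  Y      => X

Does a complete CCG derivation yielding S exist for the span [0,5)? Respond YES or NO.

YES

[0,5] S   >
  [0,1] "river" : S/N
  [1,5] N   >
    [1,4] N/PP   >
      [1,2] "idea" : (N/PP)/N
      [2,4] N   <
        [2,3] "this" : NP
        [3,4] "song" : N\NP
    [4,5] "city" : PP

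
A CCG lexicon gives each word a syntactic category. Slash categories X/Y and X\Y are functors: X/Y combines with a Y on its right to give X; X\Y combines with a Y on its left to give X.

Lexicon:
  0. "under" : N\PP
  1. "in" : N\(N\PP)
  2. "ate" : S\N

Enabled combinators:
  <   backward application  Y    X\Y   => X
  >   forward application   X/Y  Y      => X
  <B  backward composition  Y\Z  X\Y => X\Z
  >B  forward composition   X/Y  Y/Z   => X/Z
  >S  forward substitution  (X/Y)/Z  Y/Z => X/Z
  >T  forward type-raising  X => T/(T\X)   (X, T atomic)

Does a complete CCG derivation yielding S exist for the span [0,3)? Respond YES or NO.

[0,3] S   <
  [0,2] N   <
    [0,1] "under" : N\PP
    [1,2] "in" : N\(N\PP)
  [2,3] "ate" : S\N

YES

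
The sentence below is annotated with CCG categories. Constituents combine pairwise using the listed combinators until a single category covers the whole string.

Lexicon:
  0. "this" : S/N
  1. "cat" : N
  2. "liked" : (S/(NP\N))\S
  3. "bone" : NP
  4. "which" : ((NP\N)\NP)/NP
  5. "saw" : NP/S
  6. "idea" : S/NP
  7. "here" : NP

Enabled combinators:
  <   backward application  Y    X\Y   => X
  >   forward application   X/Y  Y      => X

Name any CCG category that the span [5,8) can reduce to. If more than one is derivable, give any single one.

NP

[0,8] S   >
  [0,3] S/(NP\N)   <
    [0,2] S   >
      [0,1] "this" : S/N
      [1,2] "cat" : N
    [2,3] "liked" : (S/(NP\N))\S
  [3,8] NP\N   <
    [3,4] "bone" : NP
    [4,8] (NP\N)\NP   >
      [4,5] "which" : ((NP\N)\NP)/NP
      [5,8] NP   >
        [5,6] "saw" : NP/S
        [6,8] S   >
          [6,7] "idea" : S/NP
          [7,8] "here" : NP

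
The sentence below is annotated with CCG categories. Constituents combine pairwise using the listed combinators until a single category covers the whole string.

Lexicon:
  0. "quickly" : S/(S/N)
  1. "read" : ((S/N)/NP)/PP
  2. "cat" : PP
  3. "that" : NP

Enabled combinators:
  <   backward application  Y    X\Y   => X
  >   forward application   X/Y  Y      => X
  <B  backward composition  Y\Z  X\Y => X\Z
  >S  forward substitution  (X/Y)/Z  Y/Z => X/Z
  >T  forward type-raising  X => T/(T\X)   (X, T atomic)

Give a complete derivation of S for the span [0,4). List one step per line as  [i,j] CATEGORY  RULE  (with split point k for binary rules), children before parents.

[0,4] S   >
  [0,1] "quickly" : S/(S/N)
  [1,4] S/N   >
    [1,3] (S/N)/NP   >
      [1,2] "read" : ((S/N)/NP)/PP
      [2,3] "cat" : PP
    [3,4] "that" : NP

[0,1] S/(S/N)  lex  "quickly"
[1,2] ((S/N)/NP)/PP  lex  "read"
[2,3] PP  lex  "cat"
[1,3] (S/N)/NP  >  k=2
[3,4] NP  lex  "that"
[1,4] S/N  >  k=3
[0,4] S  >  k=1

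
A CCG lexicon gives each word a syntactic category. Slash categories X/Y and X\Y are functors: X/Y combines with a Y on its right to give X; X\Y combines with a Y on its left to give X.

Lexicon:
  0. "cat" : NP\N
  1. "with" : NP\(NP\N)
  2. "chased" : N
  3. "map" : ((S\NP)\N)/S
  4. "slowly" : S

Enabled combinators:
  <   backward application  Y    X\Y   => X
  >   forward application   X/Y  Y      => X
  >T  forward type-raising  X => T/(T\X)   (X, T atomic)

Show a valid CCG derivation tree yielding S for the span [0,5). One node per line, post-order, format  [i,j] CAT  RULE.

[0,1] NP\N  lex  "cat"
[1,2] NP\(NP\N)  lex  "with"
[0,2] NP  <  k=1
[2,3] N  lex  "chased"
[3,4] ((S\NP)\N)/S  lex  "map"
[4,5] S  lex  "slowly"
[3,5] (S\NP)\N  >  k=4
[2,5] S\NP  <  k=3
[0,5] S  <  k=2

[0,5] S   <
  [0,2] NP   <
    [0,1] "cat" : NP\N
    [1,2] "with" : NP\(NP\N)
  [2,5] S\NP   <
    [2,3] "chased" : N
    [3,5] (S\NP)\N   >
      [3,4] "map" : ((S\NP)\N)/S
      [4,5] "slowly" : S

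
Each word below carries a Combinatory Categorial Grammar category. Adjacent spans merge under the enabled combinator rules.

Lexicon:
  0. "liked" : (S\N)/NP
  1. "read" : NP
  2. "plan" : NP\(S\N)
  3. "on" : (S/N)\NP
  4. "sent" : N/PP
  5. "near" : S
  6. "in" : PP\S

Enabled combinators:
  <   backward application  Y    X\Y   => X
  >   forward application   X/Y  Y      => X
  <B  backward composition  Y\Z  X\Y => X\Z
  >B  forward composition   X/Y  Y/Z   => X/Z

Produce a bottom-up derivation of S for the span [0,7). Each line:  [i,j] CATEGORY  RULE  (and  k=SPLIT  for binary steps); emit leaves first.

[0,7] S   >
  [0,4] S/N   <
    [0,3] NP   <
      [0,2] S\N   >
        [0,1] "liked" : (S\N)/NP
        [1,2] "read" : NP
      [2,3] "plan" : NP\(S\N)
    [3,4] "on" : (S/N)\NP
  [4,7] N   >
    [4,5] "sent" : N/PP
    [5,7] PP   <
      [5,6] "near" : S
      [6,7] "in" : PP\S

[0,1] (S\N)/NP  lex  "liked"
[1,2] NP  lex  "read"
[0,2] S\N  >  k=1
[2,3] NP\(S\N)  lex  "plan"
[0,3] NP  <  k=2
[3,4] (S/N)\NP  lex  "on"
[0,4] S/N  <  k=3
[4,5] N/PP  lex  "sent"
[5,6] S  lex  "near"
[6,7] PP\S  lex  "in"
[5,7] PP  <  k=6
[4,7] N  >  k=5
[0,7] S  >  k=4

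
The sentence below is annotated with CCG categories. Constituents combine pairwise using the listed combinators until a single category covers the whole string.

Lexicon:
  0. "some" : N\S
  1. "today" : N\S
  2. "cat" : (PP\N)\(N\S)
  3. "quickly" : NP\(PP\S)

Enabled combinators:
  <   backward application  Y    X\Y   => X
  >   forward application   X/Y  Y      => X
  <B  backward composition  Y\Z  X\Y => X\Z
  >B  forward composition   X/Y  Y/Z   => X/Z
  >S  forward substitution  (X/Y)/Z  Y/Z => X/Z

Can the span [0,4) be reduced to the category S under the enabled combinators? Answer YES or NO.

NO

N\S N\S (PP\N)\(N\S) NP\(PP\S)
CKY chart[0,4] = {NP}; S ∉ chart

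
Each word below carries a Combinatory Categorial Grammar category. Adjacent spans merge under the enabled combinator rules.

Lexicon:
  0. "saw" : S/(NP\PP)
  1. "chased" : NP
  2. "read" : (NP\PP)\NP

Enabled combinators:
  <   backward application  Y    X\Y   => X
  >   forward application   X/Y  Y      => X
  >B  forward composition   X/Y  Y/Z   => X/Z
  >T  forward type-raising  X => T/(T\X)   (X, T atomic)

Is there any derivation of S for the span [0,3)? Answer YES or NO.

[0,3] S   >
  [0,1] "saw" : S/(NP\PP)
  [1,3] NP\PP   <
    [1,2] "chased" : NP
    [2,3] "read" : (NP\PP)\NP

YES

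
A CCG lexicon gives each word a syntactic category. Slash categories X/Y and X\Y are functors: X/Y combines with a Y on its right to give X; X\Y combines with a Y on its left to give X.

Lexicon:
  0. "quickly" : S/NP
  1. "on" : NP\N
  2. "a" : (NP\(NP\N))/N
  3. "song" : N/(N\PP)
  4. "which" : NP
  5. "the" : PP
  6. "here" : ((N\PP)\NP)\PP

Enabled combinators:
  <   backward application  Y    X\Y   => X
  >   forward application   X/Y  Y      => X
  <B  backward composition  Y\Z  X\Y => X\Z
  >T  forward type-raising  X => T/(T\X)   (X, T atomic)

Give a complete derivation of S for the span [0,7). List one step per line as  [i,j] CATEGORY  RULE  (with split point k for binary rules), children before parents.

[0,1] S/NP  lex  "quickly"
[1,2] NP\N  lex  "on"
[2,3] (NP\(NP\N))/N  lex  "a"
[3,4] N/(N\PP)  lex  "song"
[4,5] NP  lex  "which"
[5,6] PP  lex  "the"
[6,7] ((N\PP)\NP)\PP  lex  "here"
[5,7] (N\PP)\NP  <  k=6
[4,7] N\PP  <  k=5
[3,7] N  >  k=4
[2,7] NP\(NP\N)  >  k=3
[1,7] NP  <  k=2
[0,7] S  >  k=1

[0,7] S   >
  [0,1] "quickly" : S/NP
  [1,7] NP   <
    [1,2] "on" : NP\N
    [2,7] NP\(NP\N)   >
      [2,3] "a" : (NP\(NP\N))/N
      [3,7] N   >
        [3,4] "song" : N/(N\PP)
        [4,7] N\PP   <
          [4,5] "which" : NP
          [5,7] (N\PP)\NP   <
            [5,6] "the" : PP
            [6,7] "here" : ((N\PP)\NP)\PP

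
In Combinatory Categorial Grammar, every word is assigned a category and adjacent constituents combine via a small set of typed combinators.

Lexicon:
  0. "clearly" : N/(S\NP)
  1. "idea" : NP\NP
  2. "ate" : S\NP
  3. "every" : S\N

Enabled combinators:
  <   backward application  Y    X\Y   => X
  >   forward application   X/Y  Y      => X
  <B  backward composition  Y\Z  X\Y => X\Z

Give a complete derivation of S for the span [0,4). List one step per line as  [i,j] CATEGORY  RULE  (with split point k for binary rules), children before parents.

[0,1] N/(S\NP)  lex  "clearly"
[1,2] NP\NP  lex  "idea"
[2,3] S\NP  lex  "ate"
[1,3] S\NP  <B  k=2
[0,3] N  >  k=1
[3,4] S\N  lex  "every"
[0,4] S  <  k=3

[0,4] S   <
  [0,3] N   >
    [0,1] "clearly" : N/(S\NP)
    [1,3] S\NP   <B
      [1,2] "idea" : NP\NP
      [2,3] "ate" : S\NP
  [3,4] "every" : S\N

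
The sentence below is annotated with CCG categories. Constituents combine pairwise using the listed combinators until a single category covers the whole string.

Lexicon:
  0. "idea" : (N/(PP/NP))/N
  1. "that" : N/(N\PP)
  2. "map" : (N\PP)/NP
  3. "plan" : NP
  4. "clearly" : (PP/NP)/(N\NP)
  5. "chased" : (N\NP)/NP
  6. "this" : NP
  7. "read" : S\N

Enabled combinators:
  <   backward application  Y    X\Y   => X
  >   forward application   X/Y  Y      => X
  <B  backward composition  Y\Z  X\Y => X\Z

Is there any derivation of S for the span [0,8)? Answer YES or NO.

[0,8] S   <
  [0,7] N   >
    [0,4] N/(PP/NP)   >
      [0,1] "idea" : (N/(PP/NP))/N
      [1,4] N   >
        [1,2] "that" : N/(N\PP)
        [2,4] N\PP   >
          [2,3] "map" : (N\PP)/NP
          [3,4] "plan" : NP
    [4,7] PP/NP   >
      [4,5] "clearly" : (PP/NP)/(N\NP)
      [5,7] N\NP   >
        [5,6] "chased" : (N\NP)/NP
        [6,7] "this" : NP
  [7,8] "read" : S\N

YES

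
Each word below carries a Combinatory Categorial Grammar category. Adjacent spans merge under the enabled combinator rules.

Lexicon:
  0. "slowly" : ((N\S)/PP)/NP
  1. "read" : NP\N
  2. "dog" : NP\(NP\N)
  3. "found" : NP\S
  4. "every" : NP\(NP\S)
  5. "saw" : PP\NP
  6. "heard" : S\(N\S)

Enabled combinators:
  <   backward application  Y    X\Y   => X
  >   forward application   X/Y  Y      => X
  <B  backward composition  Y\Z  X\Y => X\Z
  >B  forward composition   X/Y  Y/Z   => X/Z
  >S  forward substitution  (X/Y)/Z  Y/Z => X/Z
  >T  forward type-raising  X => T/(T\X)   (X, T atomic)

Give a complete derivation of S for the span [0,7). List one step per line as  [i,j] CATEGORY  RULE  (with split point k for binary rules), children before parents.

[0,7] S   <
  [0,6] N\S   >
    [0,3] (N\S)/PP   >
      [0,1] "slowly" : ((N\S)/PP)/NP
      [1,3] NP   <
        [1,2] "read" : NP\N
        [2,3] "dog" : NP\(NP\N)
    [3,6] PP   <
      [3,5] NP   <
        [3,4] "found" : NP\S
        [4,5] "every" : NP\(NP\S)
      [5,6] "saw" : PP\NP
  [6,7] "heard" : S\(N\S)

[0,1] ((N\S)/PP)/NP  lex  "slowly"
[1,2] NP\N  lex  "read"
[2,3] NP\(NP\N)  lex  "dog"
[1,3] NP  <  k=2
[0,3] (N\S)/PP  >  k=1
[3,4] NP\S  lex  "found"
[4,5] NP\(NP\S)  lex  "every"
[3,5] NP  <  k=4
[5,6] PP\NP  lex  "saw"
[3,6] PP  <  k=5
[0,6] N\S  >  k=3
[6,7] S\(N\S)  lex  "heard"
[0,7] S  <  k=6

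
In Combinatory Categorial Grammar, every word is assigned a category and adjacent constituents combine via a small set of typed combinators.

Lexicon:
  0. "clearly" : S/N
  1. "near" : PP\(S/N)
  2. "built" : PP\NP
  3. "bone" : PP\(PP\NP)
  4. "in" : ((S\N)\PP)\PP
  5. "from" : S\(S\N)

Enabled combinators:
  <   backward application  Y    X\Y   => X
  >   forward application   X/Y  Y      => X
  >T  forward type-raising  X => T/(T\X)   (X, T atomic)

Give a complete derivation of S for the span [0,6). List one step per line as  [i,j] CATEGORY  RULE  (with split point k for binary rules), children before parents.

[0,6] S   <
  [0,5] S\N   <
    [0,2] PP   <
      [0,1] "clearly" : S/N
      [1,2] "near" : PP\(S/N)
    [2,5] (S\N)\PP   <
      [2,4] PP   <
        [2,3] "built" : PP\NP
        [3,4] "bone" : PP\(PP\NP)
      [4,5] "in" : ((S\N)\PP)\PP
  [5,6] "from" : S\(S\N)

[0,1] S/N  lex  "clearly"
[1,2] PP\(S/N)  lex  "near"
[0,2] PP  <  k=1
[2,3] PP\NP  lex  "built"
[3,4] PP\(PP\NP)  lex  "bone"
[2,4] PP  <  k=3
[4,5] ((S\N)\PP)\PP  lex  "in"
[2,5] (S\N)\PP  <  k=4
[0,5] S\N  <  k=2
[5,6] S\(S\N)  lex  "from"
[0,6] S  <  k=5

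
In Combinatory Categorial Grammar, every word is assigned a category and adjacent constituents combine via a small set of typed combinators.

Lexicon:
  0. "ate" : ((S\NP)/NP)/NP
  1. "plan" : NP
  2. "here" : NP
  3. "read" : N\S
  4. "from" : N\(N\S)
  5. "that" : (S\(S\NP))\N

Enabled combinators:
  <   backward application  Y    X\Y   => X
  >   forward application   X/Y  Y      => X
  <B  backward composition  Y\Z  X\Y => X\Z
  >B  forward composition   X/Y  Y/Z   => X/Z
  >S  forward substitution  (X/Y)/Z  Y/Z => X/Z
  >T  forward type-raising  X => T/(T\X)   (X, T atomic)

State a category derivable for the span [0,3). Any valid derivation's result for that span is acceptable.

[0,6] S   <
  [0,3] S\NP   >
    [0,2] (S\NP)/NP   >
      [0,1] "ate" : ((S\NP)/NP)/NP
      [1,2] "plan" : NP
    [2,3] "here" : NP
  [3,6] S\(S\NP)   <
    [3,5] N   <
      [3,4] "read" : N\S
      [4,5] "from" : N\(N\S)
    [5,6] "that" : (S\(S\NP))\N

S\NP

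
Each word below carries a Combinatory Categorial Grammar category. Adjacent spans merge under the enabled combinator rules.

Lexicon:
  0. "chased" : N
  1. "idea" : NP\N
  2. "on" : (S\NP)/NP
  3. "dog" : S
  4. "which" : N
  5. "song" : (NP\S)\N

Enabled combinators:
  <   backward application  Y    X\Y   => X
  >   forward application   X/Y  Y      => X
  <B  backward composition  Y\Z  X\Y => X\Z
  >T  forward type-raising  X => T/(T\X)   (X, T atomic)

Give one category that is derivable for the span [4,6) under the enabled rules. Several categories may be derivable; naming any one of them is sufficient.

[0,6] S   <
  [0,2] NP   <
    [0,1] "chased" : N
    [1,2] "idea" : NP\N
  [2,6] S\NP   >
    [2,3] "on" : (S\NP)/NP
    [3,6] NP   <
      [3,4] "dog" : S
      [4,6] NP\S   <
        [4,5] "which" : N
        [5,6] "song" : (NP\S)\N

NP\S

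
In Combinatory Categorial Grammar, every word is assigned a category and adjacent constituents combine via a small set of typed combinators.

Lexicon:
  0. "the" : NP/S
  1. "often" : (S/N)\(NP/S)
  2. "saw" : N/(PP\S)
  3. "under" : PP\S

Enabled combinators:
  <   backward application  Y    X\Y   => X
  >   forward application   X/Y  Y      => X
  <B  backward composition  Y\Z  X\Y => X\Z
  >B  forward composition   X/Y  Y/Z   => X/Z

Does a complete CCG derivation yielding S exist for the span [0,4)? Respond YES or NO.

YES

[0,4] S   >
  [0,2] S/N   <
    [0,1] "the" : NP/S
    [1,2] "often" : (S/N)\(NP/S)
  [2,4] N   >
    [2,3] "saw" : N/(PP\S)
    [3,4] "under" : PP\S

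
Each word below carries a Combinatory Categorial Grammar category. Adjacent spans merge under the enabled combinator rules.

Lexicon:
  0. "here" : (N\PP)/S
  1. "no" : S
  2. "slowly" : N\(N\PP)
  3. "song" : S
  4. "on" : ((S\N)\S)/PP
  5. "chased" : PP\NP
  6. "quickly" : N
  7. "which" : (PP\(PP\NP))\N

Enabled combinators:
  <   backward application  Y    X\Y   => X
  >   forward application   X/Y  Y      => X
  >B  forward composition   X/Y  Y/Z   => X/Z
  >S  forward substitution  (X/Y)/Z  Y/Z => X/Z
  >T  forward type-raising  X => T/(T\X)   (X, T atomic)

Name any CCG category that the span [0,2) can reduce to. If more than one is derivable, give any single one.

N\PP

[0,8] S   <
  [0,3] N   <
    [0,2] N\PP   >
      [0,1] "here" : (N\PP)/S
      [1,2] "no" : S
    [2,3] "slowly" : N\(N\PP)
  [3,8] S\N   <
    [3,4] "song" : S
    [4,8] (S\N)\S   >
      [4,5] "on" : ((S\N)\S)/PP
      [5,8] PP   <
        [5,6] "chased" : PP\NP
        [6,8] PP\(PP\NP)   <
          [6,7] "quickly" : N
          [7,8] "which" : (PP\(PP\NP))\N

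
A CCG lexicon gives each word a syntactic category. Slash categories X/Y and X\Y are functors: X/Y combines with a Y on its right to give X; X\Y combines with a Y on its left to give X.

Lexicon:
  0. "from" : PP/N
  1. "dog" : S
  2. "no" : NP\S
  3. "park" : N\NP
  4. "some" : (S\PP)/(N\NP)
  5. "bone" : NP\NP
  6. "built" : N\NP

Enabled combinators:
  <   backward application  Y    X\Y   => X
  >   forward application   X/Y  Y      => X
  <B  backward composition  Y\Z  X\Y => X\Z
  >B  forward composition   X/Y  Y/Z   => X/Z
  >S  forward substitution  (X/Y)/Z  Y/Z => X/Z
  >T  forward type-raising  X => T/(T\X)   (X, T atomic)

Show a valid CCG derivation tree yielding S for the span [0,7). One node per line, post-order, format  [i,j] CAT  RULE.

[0,1] PP/N  lex  "from"
[1,2] S  lex  "dog"
[2,3] NP\S  lex  "no"
[3,4] N\NP  lex  "park"
[2,4] N\S  <B  k=3
[1,4] N  <  k=2
[0,4] PP  >  k=1
[4,5] (S\PP)/(N\NP)  lex  "some"
[5,6] NP\NP  lex  "bone"
[6,7] N\NP  lex  "built"
[5,7] N\NP  <B  k=6
[4,7] S\PP  >  k=5
[0,7] S  <  k=4

[0,7] S   <
  [0,4] PP   >
    [0,1] "from" : PP/N
    [1,4] N   <
      [1,2] "dog" : S
      [2,4] N\S   <B
        [2,3] "no" : NP\S
        [3,4] "park" : N\NP
  [4,7] S\PP   >
    [4,5] "some" : (S\PP)/(N\NP)
    [5,7] N\NP   <B
      [5,6] "bone" : NP\NP
      [6,7] "built" : N\NP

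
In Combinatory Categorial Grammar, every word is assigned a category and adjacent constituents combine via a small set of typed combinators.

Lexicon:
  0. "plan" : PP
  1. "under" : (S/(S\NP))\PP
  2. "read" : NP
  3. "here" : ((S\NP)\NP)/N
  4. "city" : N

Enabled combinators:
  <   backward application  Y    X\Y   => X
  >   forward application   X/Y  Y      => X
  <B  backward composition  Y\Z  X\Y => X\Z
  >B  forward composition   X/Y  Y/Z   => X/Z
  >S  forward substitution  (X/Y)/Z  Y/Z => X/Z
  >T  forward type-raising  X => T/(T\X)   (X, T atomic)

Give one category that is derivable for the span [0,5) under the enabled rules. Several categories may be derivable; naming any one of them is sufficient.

[0,5] S   >
  [0,2] S/(S\NP)   <
    [0,1] "plan" : PP
    [1,2] "under" : (S/(S\NP))\PP
  [2,5] S\NP   <
    [2,3] "read" : NP
    [3,5] (S\NP)\NP   >
      [3,4] "here" : ((S\NP)\NP)/N
      [4,5] "city" : N

S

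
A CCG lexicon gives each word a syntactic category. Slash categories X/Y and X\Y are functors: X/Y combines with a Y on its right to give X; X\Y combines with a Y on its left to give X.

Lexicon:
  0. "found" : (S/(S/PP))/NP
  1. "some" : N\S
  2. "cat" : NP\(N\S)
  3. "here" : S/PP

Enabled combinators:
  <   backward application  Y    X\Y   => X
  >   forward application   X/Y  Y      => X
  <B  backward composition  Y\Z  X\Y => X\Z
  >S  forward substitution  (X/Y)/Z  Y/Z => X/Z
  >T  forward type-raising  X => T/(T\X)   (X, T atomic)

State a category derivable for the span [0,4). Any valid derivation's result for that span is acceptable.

S

[0,4] S   >
  [0,3] S/(S/PP)   >
    [0,1] "found" : (S/(S/PP))/NP
    [1,3] NP   <
      [1,2] "some" : N\S
      [2,3] "cat" : NP\(N\S)
  [3,4] "here" : S/PP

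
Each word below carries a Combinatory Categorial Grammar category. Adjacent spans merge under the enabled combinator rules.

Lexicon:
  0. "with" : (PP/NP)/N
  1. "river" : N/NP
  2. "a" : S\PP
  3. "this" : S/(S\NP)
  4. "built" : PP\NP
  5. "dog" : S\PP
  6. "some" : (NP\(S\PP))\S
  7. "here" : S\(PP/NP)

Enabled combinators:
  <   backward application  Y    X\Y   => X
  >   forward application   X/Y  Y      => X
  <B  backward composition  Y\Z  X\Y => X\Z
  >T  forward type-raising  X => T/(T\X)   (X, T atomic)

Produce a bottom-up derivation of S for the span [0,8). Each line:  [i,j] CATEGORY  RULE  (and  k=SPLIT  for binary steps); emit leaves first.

[0,1] (PP/NP)/N  lex  "with"
[1,2] N/NP  lex  "river"
[2,3] S\PP  lex  "a"
[3,4] S/(S\NP)  lex  "this"
[4,5] PP\NP  lex  "built"
[5,6] S\PP  lex  "dog"
[4,6] S\NP  <B  k=5
[3,6] S  >  k=4
[6,7] (NP\(S\PP))\S  lex  "some"
[3,7] NP\(S\PP)  <  k=6
[2,7] NP  <  k=3
[1,7] N  >  k=2
[0,7] PP/NP  >  k=1
[7,8] S\(PP/NP)  lex  "here"
[0,8] S  <  k=7

[0,8] S   <
  [0,7] PP/NP   >
    [0,1] "with" : (PP/NP)/N
    [1,7] N   >
      [1,2] "river" : N/NP
      [2,7] NP   <
        [2,3] "a" : S\PP
        [3,7] NP\(S\PP)   <
          [3,6] S   >
            [3,4] "this" : S/(S\NP)
            [4,6] S\NP   <B
              [4,5] "built" : PP\NP
              [5,6] "dog" : S\PP
          [6,7] "some" : (NP\(S\PP))\S
  [7,8] "here" : S\(PP/NP)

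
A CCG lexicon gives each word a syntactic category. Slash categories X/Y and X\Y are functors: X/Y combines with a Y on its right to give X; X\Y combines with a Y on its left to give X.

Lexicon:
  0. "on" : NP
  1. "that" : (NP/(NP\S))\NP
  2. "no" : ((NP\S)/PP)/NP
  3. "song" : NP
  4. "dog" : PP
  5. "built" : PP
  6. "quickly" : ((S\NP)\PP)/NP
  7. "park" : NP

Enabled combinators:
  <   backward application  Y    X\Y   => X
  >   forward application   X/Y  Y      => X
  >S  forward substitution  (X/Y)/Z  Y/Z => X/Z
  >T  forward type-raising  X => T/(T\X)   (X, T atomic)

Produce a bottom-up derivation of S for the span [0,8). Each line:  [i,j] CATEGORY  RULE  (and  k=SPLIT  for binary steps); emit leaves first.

[0,1] NP  lex  "on"
[1,2] (NP/(NP\S))\NP  lex  "that"
[0,2] NP/(NP\S)  <  k=1
[2,3] ((NP\S)/PP)/NP  lex  "no"
[3,4] NP  lex  "song"
[2,4] (NP\S)/PP  >  k=3
[4,5] PP  lex  "dog"
[2,5] NP\S  >  k=4
[0,5] NP  >  k=2
[5,6] PP  lex  "built"
[6,7] ((S\NP)\PP)/NP  lex  "quickly"
[7,8] NP  lex  "park"
[6,8] (S\NP)\PP  >  k=7
[5,8] S\NP  <  k=6
[0,8] S  <  k=5

[0,8] S   <
  [0,5] NP   >
    [0,2] NP/(NP\S)   <
      [0,1] "on" : NP
      [1,2] "that" : (NP/(NP\S))\NP
    [2,5] NP\S   >
      [2,4] (NP\S)/PP   >
        [2,3] "no" : ((NP\S)/PP)/NP
        [3,4] "song" : NP
      [4,5] "dog" : PP
  [5,8] S\NP   <
    [5,6] "built" : PP
    [6,8] (S\NP)\PP   >
      [6,7] "quickly" : ((S\NP)\PP)/NP
      [7,8] "park" : NP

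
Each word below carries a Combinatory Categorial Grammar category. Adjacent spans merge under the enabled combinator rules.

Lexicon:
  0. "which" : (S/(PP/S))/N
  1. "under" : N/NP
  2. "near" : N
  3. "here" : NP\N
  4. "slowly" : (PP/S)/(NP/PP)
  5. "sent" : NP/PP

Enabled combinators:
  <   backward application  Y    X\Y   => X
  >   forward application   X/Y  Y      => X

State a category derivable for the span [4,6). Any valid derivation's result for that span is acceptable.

[0,6] S   >
  [0,4] S/(PP/S)   >
    [0,1] "which" : (S/(PP/S))/N
    [1,4] N   >
      [1,2] "under" : N/NP
      [2,4] NP   <
        [2,3] "near" : N
        [3,4] "here" : NP\N
  [4,6] PP/S   >
    [4,5] "slowly" : (PP/S)/(NP/PP)
    [5,6] "sent" : NP/PP

PP/S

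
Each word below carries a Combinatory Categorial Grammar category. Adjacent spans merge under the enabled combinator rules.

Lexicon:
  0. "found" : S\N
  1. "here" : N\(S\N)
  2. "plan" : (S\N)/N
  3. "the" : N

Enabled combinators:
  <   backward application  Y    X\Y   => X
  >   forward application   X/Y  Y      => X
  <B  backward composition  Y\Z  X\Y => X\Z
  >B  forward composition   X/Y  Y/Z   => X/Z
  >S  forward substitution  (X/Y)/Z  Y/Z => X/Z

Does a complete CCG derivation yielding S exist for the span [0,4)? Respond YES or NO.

[0,4] S   <
  [0,2] N   <
    [0,1] "found" : S\N
    [1,2] "here" : N\(S\N)
  [2,4] S\N   >
    [2,3] "plan" : (S\N)/N
    [3,4] "the" : N

YES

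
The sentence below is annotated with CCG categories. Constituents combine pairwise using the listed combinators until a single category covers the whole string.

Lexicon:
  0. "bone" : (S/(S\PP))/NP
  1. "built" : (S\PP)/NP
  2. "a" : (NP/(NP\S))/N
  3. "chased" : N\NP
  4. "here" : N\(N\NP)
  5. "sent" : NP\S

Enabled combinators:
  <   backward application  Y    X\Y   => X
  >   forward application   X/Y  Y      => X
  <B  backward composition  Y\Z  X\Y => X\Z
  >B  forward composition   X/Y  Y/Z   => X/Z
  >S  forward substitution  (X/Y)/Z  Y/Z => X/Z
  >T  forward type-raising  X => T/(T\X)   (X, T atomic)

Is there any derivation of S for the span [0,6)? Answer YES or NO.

[0,6] S   >
  [0,2] S/NP   >S
    [0,1] "bone" : (S/(S\PP))/NP
    [1,2] "built" : (S\PP)/NP
  [2,6] NP   >
    [2,5] NP/(NP\S)   >
      [2,3] "a" : (NP/(NP\S))/N
      [3,5] N   <
        [3,4] "chased" : N\NP
        [4,5] "here" : N\(N\NP)
    [5,6] "sent" : NP\S

YES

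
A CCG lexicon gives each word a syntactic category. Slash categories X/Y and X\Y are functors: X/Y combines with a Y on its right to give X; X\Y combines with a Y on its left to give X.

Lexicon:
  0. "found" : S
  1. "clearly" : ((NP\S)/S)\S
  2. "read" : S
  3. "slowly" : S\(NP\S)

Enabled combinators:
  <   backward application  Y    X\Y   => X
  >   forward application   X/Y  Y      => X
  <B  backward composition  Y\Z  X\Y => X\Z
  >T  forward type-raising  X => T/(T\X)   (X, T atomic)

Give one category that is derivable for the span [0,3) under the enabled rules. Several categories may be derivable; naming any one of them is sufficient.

[0,4] S   <
  [0,3] NP\S   >
    [0,2] (NP\S)/S   <
      [0,1] "found" : S
      [1,2] "clearly" : ((NP\S)/S)\S
    [2,3] "read" : S
  [3,4] "slowly" : S\(NP\S)

NP\S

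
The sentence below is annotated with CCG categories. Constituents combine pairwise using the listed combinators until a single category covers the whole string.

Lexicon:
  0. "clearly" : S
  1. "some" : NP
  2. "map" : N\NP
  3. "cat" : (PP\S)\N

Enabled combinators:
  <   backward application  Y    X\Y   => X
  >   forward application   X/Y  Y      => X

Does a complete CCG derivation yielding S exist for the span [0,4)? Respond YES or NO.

S NP N\NP (PP\S)\N
CKY chart[0,4] = {PP}; S ∉ chart

NO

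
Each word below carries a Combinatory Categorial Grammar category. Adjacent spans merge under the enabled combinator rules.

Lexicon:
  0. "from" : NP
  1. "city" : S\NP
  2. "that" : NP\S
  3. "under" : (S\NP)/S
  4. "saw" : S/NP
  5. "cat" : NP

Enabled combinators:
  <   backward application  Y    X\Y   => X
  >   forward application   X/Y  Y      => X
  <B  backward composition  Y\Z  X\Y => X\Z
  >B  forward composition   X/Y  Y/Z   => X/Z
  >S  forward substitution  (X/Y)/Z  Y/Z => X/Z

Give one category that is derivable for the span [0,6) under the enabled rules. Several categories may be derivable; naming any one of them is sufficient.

[0,6] S   <
  [0,1] "from" : NP
  [1,6] S\NP   <B
    [1,3] NP\NP   <B
      [1,2] "city" : S\NP
      [2,3] "that" : NP\S
    [3,6] S\NP   >
      [3,4] "under" : (S\NP)/S
      [4,6] S   >
        [4,5] "saw" : S/NP
        [5,6] "cat" : NP

S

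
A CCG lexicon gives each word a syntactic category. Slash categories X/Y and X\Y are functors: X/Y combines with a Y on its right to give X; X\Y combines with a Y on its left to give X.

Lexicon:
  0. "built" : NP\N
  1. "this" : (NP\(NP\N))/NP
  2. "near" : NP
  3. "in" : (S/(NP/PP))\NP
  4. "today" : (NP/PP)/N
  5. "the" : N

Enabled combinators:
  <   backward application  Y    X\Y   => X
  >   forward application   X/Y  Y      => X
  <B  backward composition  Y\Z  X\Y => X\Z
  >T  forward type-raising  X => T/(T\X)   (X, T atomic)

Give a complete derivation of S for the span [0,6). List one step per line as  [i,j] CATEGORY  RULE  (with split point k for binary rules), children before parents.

[0,6] S   >
  [0,4] S/(NP/PP)   <
    [0,3] NP   <
      [0,1] "built" : NP\N
      [1,3] NP\(NP\N)   >
        [1,2] "this" : (NP\(NP\N))/NP
        [2,3] "near" : NP
    [3,4] "in" : (S/(NP/PP))\NP
  [4,6] NP/PP   >
    [4,5] "today" : (NP/PP)/N
    [5,6] "the" : N

[0,1] NP\N  lex  "built"
[1,2] (NP\(NP\N))/NP  lex  "this"
[2,3] NP  lex  "near"
[1,3] NP\(NP\N)  >  k=2
[0,3] NP  <  k=1
[3,4] (S/(NP/PP))\NP  lex  "in"
[0,4] S/(NP/PP)  <  k=3
[4,5] (NP/PP)/N  lex  "today"
[5,6] N  lex  "the"
[4,6] NP/PP  >  k=5
[0,6] S  >  k=4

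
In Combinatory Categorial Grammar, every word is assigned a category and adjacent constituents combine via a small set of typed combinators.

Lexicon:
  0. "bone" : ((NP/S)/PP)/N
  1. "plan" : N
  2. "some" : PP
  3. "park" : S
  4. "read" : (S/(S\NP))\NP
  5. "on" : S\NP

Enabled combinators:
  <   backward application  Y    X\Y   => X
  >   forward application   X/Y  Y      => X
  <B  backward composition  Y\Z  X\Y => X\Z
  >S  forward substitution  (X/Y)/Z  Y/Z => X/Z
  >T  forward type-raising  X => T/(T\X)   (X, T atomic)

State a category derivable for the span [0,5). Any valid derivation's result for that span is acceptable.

S/(S\NP)

[0,6] S   >
  [0,5] S/(S\NP)   <
    [0,4] NP   >
      [0,3] NP/S   >
        [0,2] (NP/S)/PP   >
          [0,1] "bone" : ((NP/S)/PP)/N
          [1,2] "plan" : N
        [2,3] "some" : PP
      [3,4] "park" : S
    [4,5] "read" : (S/(S\NP))\NP
  [5,6] "on" : S\NP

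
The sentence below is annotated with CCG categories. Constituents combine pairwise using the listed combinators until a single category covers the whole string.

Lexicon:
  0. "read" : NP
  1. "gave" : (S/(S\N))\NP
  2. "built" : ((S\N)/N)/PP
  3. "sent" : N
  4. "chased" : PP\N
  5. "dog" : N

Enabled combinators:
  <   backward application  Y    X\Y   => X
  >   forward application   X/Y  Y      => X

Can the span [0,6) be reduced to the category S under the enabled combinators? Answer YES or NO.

YES

[0,6] S   >
  [0,2] S/(S\N)   <
    [0,1] "read" : NP
    [1,2] "gave" : (S/(S\N))\NP
  [2,6] S\N   >
    [2,5] (S\N)/N   >
      [2,3] "built" : ((S\N)/N)/PP
      [3,5] PP   <
        [3,4] "sent" : N
        [4,5] "chased" : PP\N
    [5,6] "dog" : N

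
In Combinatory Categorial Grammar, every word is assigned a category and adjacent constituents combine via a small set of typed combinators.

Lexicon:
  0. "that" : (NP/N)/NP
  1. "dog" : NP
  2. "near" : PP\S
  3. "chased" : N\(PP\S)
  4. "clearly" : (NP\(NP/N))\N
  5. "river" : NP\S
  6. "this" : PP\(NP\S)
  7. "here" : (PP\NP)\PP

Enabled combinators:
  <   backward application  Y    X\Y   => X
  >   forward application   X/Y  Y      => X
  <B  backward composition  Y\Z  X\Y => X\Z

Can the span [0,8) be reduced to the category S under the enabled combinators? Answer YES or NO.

(NP/N)/NP NP PP\S N\(PP\S) (NP\(NP/N))\N NP\S PP\(NP\S) (PP\NP)\PP
CKY chart[0,8] = {PP}; S ∉ chart

NO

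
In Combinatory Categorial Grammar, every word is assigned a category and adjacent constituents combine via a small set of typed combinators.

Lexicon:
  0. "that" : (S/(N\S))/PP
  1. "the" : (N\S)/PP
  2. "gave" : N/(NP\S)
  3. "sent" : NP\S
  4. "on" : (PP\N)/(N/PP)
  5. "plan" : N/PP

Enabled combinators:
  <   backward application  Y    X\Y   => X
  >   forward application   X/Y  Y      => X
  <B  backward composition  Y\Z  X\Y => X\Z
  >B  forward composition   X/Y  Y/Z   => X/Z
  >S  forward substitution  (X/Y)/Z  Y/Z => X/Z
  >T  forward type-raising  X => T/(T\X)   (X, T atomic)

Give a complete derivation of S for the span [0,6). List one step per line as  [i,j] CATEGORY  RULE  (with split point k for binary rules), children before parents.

[0,1] (S/(N\S))/PP  lex  "that"
[1,2] (N\S)/PP  lex  "the"
[0,2] S/PP  >S  k=1
[2,3] N/(NP\S)  lex  "gave"
[3,4] NP\S  lex  "sent"
[2,4] N  >  k=3
[4,5] (PP\N)/(N/PP)  lex  "on"
[5,6] N/PP  lex  "plan"
[4,6] PP\N  >  k=5
[2,6] PP  <  k=4
[0,6] S  >  k=2

[0,6] S   >
  [0,2] S/PP   >S
    [0,1] "that" : (S/(N\S))/PP
    [1,2] "the" : (N\S)/PP
  [2,6] PP   <
    [2,4] N   >
      [2,3] "gave" : N/(NP\S)
      [3,4] "sent" : NP\S
    [4,6] PP\N   >
      [4,5] "on" : (PP\N)/(N/PP)
      [5,6] "plan" : N/PP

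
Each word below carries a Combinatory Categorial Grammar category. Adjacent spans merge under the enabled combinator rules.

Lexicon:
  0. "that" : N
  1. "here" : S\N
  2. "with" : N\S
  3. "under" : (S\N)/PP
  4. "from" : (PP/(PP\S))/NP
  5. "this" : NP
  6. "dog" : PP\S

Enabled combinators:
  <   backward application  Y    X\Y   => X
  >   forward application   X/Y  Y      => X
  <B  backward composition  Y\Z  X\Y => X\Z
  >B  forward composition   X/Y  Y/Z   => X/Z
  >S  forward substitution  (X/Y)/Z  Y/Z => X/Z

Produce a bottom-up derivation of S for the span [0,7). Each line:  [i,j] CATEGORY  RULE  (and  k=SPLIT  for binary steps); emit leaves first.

[0,1] N  lex  "that"
[1,2] S\N  lex  "here"
[0,2] S  <  k=1
[2,3] N\S  lex  "with"
[0,3] N  <  k=2
[3,4] (S\N)/PP  lex  "under"
[4,5] (PP/(PP\S))/NP  lex  "from"
[5,6] NP  lex  "this"
[4,6] PP/(PP\S)  >  k=5
[6,7] PP\S  lex  "dog"
[4,7] PP  >  k=6
[3,7] S\N  >  k=4
[0,7] S  <  k=3

[0,7] S   <
  [0,3] N   <
    [0,2] S   <
      [0,1] "that" : N
      [1,2] "here" : S\N
    [2,3] "with" : N\S
  [3,7] S\N   >
    [3,4] "under" : (S\N)/PP
    [4,7] PP   >
      [4,6] PP/(PP\S)   >
        [4,5] "from" : (PP/(PP\S))/NP
        [5,6] "this" : NP
      [6,7] "dog" : PP\S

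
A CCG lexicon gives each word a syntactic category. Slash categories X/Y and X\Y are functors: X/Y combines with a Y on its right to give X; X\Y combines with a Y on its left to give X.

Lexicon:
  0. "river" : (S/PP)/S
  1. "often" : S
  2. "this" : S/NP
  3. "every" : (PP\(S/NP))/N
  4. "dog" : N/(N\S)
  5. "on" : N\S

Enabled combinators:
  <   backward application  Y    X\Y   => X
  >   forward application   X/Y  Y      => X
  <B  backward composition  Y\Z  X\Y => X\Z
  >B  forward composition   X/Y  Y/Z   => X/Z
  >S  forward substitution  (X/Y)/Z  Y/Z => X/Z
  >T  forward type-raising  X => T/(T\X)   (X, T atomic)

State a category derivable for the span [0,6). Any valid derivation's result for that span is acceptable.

S

[0,6] S   >
  [0,2] S/PP   >
    [0,1] "river" : (S/PP)/S
    [1,2] "often" : S
  [2,6] PP   <
    [2,3] "this" : S/NP
    [3,6] PP\(S/NP)   >
      [3,4] "every" : (PP\(S/NP))/N
      [4,6] N   >
        [4,5] "dog" : N/(N\S)
        [5,6] "on" : N\S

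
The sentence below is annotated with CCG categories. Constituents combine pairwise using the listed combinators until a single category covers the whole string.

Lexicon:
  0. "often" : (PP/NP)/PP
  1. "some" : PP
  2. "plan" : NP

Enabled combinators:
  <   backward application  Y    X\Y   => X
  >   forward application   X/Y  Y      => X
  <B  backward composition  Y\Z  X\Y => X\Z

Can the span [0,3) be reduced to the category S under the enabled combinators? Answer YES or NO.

NO

(PP/NP)/PP PP NP
CKY chart[0,3] = {PP}; S ∉ chart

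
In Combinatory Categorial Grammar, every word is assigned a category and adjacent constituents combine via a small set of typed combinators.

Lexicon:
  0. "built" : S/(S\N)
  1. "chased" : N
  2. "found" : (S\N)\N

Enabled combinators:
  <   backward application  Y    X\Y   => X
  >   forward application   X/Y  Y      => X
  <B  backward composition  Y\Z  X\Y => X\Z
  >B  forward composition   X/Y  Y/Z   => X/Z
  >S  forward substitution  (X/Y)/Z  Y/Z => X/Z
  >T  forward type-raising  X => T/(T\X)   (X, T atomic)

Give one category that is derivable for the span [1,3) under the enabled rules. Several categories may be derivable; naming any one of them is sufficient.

S\N

[0,3] S   >
  [0,1] "built" : S/(S\N)
  [1,3] S\N   <
    [1,2] "chased" : N
    [2,3] "found" : (S\N)\N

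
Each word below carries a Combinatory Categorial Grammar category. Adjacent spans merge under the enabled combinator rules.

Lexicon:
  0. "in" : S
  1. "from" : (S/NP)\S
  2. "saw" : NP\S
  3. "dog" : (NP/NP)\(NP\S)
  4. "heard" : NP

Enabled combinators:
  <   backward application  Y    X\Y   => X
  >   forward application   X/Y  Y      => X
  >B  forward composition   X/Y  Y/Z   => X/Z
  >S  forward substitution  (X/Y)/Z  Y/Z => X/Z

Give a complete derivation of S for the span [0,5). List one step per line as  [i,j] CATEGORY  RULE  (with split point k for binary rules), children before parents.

[0,5] S   >
  [0,4] S/NP   >B
    [0,2] S/NP   <
      [0,1] "in" : S
      [1,2] "from" : (S/NP)\S
    [2,4] NP/NP   <
      [2,3] "saw" : NP\S
      [3,4] "dog" : (NP/NP)\(NP\S)
  [4,5] "heard" : NP

[0,1] S  lex  "in"
[1,2] (S/NP)\S  lex  "from"
[0,2] S/NP  <  k=1
[2,3] NP\S  lex  "saw"
[3,4] (NP/NP)\(NP\S)  lex  "dog"
[2,4] NP/NP  <  k=3
[0,4] S/NP  >B  k=2
[4,5] NP  lex  "heard"
[0,5] S  >  k=4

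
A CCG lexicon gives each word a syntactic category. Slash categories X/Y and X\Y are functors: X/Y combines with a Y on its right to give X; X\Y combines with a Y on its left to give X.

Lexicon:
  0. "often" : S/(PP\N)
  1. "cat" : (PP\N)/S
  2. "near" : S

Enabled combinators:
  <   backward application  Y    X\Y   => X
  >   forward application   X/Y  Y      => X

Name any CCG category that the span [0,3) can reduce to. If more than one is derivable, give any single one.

S

[0,3] S   >
  [0,1] "often" : S/(PP\N)
  [1,3] PP\N   >
    [1,2] "cat" : (PP\N)/S
    [2,3] "near" : S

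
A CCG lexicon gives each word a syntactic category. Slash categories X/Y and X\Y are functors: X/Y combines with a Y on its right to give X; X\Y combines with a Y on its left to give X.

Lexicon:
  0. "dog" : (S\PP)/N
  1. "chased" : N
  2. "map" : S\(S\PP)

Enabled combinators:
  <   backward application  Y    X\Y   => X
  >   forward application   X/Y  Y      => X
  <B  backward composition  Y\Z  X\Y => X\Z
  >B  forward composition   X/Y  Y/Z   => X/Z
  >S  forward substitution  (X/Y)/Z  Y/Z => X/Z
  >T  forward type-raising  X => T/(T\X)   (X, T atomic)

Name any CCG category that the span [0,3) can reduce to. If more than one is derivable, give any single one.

S

[0,3] S   <
  [0,2] S\PP   >
    [0,1] "dog" : (S\PP)/N
    [1,2] "chased" : N
  [2,3] "map" : S\(S\PP)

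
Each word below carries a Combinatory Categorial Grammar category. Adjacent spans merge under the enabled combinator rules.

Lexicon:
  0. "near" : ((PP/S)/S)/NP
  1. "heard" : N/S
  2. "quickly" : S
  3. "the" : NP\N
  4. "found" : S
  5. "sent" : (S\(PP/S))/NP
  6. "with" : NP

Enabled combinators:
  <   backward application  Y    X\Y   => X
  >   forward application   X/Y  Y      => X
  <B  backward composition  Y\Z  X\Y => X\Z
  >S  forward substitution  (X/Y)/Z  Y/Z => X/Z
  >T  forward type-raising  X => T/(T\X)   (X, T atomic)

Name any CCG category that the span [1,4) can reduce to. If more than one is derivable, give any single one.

NP

[0,7] S   <
  [0,5] PP/S   >
    [0,4] (PP/S)/S   >
      [0,1] "near" : ((PP/S)/S)/NP
      [1,4] NP   <
        [1,3] N   >
          [1,2] "heard" : N/S
          [2,3] "quickly" : S
        [3,4] "the" : NP\N
    [4,5] "found" : S
  [5,7] S\(PP/S)   >
    [5,6] "sent" : (S\(PP/S))/NP
    [6,7] "with" : NP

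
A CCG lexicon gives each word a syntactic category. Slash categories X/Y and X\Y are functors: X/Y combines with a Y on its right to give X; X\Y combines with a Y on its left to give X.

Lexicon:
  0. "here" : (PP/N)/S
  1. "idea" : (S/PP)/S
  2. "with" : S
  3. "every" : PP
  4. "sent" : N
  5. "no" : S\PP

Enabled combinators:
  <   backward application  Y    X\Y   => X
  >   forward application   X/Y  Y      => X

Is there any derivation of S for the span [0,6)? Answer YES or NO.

YES

[0,6] S   <
  [0,5] PP   >
    [0,4] PP/N   >
      [0,1] "here" : (PP/N)/S
      [1,4] S   >
        [1,3] S/PP   >
          [1,2] "idea" : (S/PP)/S
          [2,3] "with" : S
        [3,4] "every" : PP
    [4,5] "sent" : N
  [5,6] "no" : S\PP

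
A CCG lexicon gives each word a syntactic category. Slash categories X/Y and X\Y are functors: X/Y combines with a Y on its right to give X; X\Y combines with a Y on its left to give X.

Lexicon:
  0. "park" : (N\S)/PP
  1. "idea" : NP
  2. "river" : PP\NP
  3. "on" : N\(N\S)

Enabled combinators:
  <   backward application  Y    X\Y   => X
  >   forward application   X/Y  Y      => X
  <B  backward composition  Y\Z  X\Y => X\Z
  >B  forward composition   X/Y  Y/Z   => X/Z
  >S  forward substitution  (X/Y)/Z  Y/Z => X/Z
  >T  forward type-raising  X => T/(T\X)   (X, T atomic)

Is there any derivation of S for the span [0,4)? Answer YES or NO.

NO

(N\S)/PP NP PP\NP N\(N\S)
CKY chart[0,4] = {N, N/(N\N), NP/(NP\N), PP/(PP\N), S/(S\N)}; S ∉ chart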